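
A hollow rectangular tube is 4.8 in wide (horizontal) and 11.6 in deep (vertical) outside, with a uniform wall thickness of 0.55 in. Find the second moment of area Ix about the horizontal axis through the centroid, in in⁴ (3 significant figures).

Ix ≈ 267 in⁴

Treat the section as a set of non-overlapping primitives; coordinates are from the bounding-box lower-left.
Outer rectangle: 4.8 × 11.6, A = 55.68 in², y = 5.8 in, Ī = 624.36 in⁴.
Inner void (subtracted): 3.7 × 10.5, A = 38.85 in², y = 5.8 in, Ī = 356.93 in⁴.
By symmetry the centroid is at mid-height, ȳ = 5.8 in.
All pieces are centred on the horizontal axis through the centroid, so I = ΣĪ (holes subtracted) = 267.42 in⁴.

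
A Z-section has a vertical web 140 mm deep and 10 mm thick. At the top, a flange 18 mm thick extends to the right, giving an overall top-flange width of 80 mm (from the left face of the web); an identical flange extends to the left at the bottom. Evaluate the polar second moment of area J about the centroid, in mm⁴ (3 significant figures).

J ≈ 1.68 × 10⁷ mm⁴

Break the section into simple shapes (no overlaps), measuring from the bottom-left corner of the bounding box.
Web: 10 × 140, A = 1 400 mm², y = 70 mm, Ī = 2 286 667 mm⁴.
Top flange (beyond web): 70 × 18, A = 1 260 mm², y = 131 mm, Ī = 34 020 mm⁴.
Bottom flange (beyond web): 70 × 18, A = 1 260 mm², y = 9 mm, Ī = 34 020 mm⁴.
Centroid: ȳ = ΣA·y / ΣA = 70 mm.
Transfer each piece to the centroidal x-axis using Ī + A·d² with d = y − 70:
  web: d = 0 mm → contributes +2 286 667 mm⁴
  top flange (beyond web): d = 61 mm → contributes +4 722 480 mm⁴
  bottom flange (beyond web): d = -61 mm → contributes +4 722 480 mm⁴
Total I = 11 731 627 mm⁴.
For the y-axis: x̄ = 75 mm.
Repeating about the centroidal y-axis gives I_y = 5 072 667 mm⁴.
Polar second moment: J = I_x + I_y = 16 804 293 mm⁴.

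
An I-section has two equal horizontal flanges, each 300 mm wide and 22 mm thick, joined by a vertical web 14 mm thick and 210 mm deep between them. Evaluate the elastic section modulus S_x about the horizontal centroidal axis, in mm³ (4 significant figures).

Treat the section as a set of non-overlapping primitives; coordinates are from the bounding-box lower-left.
Bottom flange: 300 × 22, A = 6 600 mm², y = 11 mm, Ī = 266 200 mm⁴.
Web: 14 × 210, A = 2 940 mm², y = 127 mm, Ī = 10 804 500 mm⁴.
Top flange: 300 × 22, A = 6 600 mm², y = 243 mm, Ī = 266 200 mm⁴.
By symmetry the centroid is at mid-height, ȳ = 127 mm.
Transfer each piece to the horizontal centroidal axis using Ī + A·d² with d = y − 127:
  bottom flange: d = -116 mm → contributes +89 075 800 mm⁴
  web: d = 0 mm → contributes +10 804 500 mm⁴
  top flange: d = 116 mm → contributes +89 075 800 mm⁴
Total I = 188 956 100 mm⁴.
Extreme fibre distance c = 127 mm; S = I/c = 1 487 843 mm³.

S_x ≈ 1.488 × 10⁶ mm³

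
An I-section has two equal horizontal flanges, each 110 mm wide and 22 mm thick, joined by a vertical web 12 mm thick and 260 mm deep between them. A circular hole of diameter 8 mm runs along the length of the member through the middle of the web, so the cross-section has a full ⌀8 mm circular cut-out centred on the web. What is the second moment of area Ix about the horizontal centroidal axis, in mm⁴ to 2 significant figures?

Break the section into simple shapes (no overlaps), measuring from the bottom-left corner of the bounding box.
Bottom flange: 110 × 22, A = 2 420 mm², y = 11 mm, Ī = 97 607 mm⁴.
Web: 12 × 260, A = 3 120 mm², y = 152 mm, Ī = 17 576 000 mm⁴.
Top flange: 110 × 22, A = 2 420 mm², y = 293 mm, Ī = 97 607 mm⁴.
Hole (subtracted): ⌀8, A = 50.27 mm², y = 152 mm, Ī = 201.1 mm⁴.
By symmetry the centroid is at mid-height, ȳ = 152 mm.
Transfer each piece to the horizontal centroidal axis using Ī + A·d² with d = y − 152:
  bottom flange: d = -141 mm → contributes +48 209 627 mm⁴
  web: d = 0 mm → contributes +17 576 000 mm⁴
  top flange: d = 141 mm → contributes +48 209 627 mm⁴
  hole: d = 0 mm → contributes −201.1 mm⁴
Total I = 113 995 052 mm⁴.

Ix ≈ 1.1 × 10⁸ mm⁴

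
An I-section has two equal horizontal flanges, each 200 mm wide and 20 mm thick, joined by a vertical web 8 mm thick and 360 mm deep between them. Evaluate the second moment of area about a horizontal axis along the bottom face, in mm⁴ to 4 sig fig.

Split into non-overlapping primitives; take the origin at the lower-left of the bounding box.
Bottom flange: 200 × 20, A = 4 000 mm², y = 10 mm, Ī = 133 333 mm⁴.
Web: 8 × 360, A = 2 880 mm², y = 200 mm, Ī = 31 104 000 mm⁴.
Top flange: 200 × 20, A = 4 000 mm², y = 390 mm, Ī = 133 333 mm⁴.
Transfer each piece to the base of the section using Ī + A·d² with d = y − 0:
  bottom flange: d = 10 mm → contributes +533 333 mm⁴
  web: d = 200 mm → contributes +146 304 000 mm⁴
  top flange: d = 390 mm → contributes +608 533 333 mm⁴
Total I = 755 370 667 mm⁴.

I_base ≈ 7.554 × 10⁸ mm⁴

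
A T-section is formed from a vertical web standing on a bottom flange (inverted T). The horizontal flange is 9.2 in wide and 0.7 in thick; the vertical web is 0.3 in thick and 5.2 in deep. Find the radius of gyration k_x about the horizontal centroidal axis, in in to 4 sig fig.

k_x ≈ 1.356 in

Treat the section as a set of non-overlapping primitives; coordinates are from the bounding-box lower-left.
Flange: 9.2 × 0.7, A = 6.44 in², y = 0.35 in, Ī = 0.262967 in⁴.
Web: 0.3 × 5.2, A = 1.56 in², y = 3.3 in, Ī = 3.5152 in⁴.
Centroid: ȳ = ΣA·y / ΣA = 0.92525 in.
Transfer each piece to the horizontal centroidal axis using Ī + A·d² with d = y − 0.92525:
  flange: d = -0.57525 in → contributes +2.39404 in⁴
  web: d = 2.37475 in → contributes +12.3127 in⁴
Total I = 14.7068 in⁴.
Radius of gyration: k = √(I/A) = √(14.7068 / 8) = 1.35586 in.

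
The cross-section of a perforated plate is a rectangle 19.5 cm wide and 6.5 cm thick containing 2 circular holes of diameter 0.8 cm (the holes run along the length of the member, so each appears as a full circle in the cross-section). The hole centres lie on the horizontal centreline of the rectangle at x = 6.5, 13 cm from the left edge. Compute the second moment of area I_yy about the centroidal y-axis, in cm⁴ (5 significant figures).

I_yy ≈ 4005.7 cm⁴

Break the section into simple shapes (no overlaps), measuring from the bottom-left corner of the bounding box.
Plate: 19.5 × 6.5, A = 126.75 cm², x = 9.75 cm, Ī = 4016.391 cm⁴.
Hole 1 (subtracted): ⌀0.8, A = 0.5026548 cm², x = 6.5 cm, Ī = 0.02010619 cm⁴.
Hole 2 (subtracted): ⌀0.8, A = 0.5026548 cm², x = 13 cm, Ī = 0.02010619 cm⁴.
By symmetry the centroid is at mid-width, x̄ = 9.75 cm.
Transfer each piece to the centroidal y-axis using Ī + A·d² with d = x − 9.75:
  plate: d = 0 cm → contributes +4016.391 cm⁴
  hole 1: d = -3.25 cm → contributes −5.329398 cm⁴
  hole 2: d = 3.25 cm → contributes −5.329398 cm⁴
Total I = 4005.732 cm⁴.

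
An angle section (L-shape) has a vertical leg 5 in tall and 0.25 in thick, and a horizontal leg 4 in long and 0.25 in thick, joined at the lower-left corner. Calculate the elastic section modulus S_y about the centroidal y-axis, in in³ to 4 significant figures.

S_y ≈ 1.076 in³

Decompose the section into non-overlapping parts with the origin at the bottom-left of its bounding rectangle.
Vertical leg: 0.25 × 5, A = 1.25 in², x = 0.125 in, Ī = 0.00651042 in⁴.
Horizontal leg (remainder): 3.75 × 0.25, A = 0.9375 in², x = 2.125 in, Ī = 1.09863 in⁴.
Centroid: x̄ = ΣA·x / ΣA = 0.982143 in.
Transfer each piece to the centroidal y-axis using Ī + A·d² with d = x − 0.982143:
  vertical leg: d = -0.857143 in → contributes +0.924878 in⁴
  horizontal leg (remainder): d = 1.14286 in → contributes +2.32312 in⁴
Total I = 3.248 in⁴.
Extreme fibre distance c = 3.01786 in; S = I/c = 1.07626 in³.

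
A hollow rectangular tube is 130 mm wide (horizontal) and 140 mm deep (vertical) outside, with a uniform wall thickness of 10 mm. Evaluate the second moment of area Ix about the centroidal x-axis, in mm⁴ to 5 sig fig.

Split into non-overlapping primitives; take the origin at the lower-left of the bounding box.
Outer rectangle: 130 × 140, A = 18 200 mm², y = 70 mm, Ī = 29 726 667 mm⁴.
Inner void (subtracted): 110 × 120, A = 13 200 mm², y = 70 mm, Ī = 15 840 000 mm⁴.
By symmetry the centroid is at mid-height, ȳ = 70 mm.
All pieces are centred on the centroidal x-axis, so I = ΣĪ (holes subtracted) = 13 886 667 mm⁴.

Ix ≈ 1.3887 × 10⁷ mm⁴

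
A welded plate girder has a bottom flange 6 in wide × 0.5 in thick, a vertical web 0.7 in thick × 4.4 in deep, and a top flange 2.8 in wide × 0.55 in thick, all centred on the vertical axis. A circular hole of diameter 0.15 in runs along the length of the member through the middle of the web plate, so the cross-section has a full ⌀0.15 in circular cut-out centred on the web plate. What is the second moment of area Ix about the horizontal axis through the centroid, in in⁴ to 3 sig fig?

Ix ≈ 30.9 in⁴

Decompose the section into non-overlapping parts with the origin at the bottom-left of its bounding rectangle.
Bottom plate: 6 × 0.5, A = 3 in², y = 0.25 in, Ī = 0.0625 in⁴.
Web plate: 0.7 × 4.4, A = 3.08 in², y = 2.7 in, Ī = 4.9691 in⁴.
Top plate: 2.8 × 0.55, A = 1.54 in², y = 5.175 in, Ī = 0.038821 in⁴.
Hole (subtracted): ⌀0.15, A = 0.017671 in², y = 2.7 in, Ī = 0.00002485 in⁴.
Centroid: ȳ = ΣA·y / ΣA = 2.2346 in.
Transfer each piece to the horizontal axis through the centroid using Ī + A·d² with d = y − 2.2346:
  bottom plate: d = -1.9846 in → contributes +11.878 in⁴
  web plate: d = 0.46545 in → contributes +5.6363 in⁴
  top plate: d = 2.9404 in → contributes +13.354 in⁴
  hole: d = 0.46545 in → contributes −0.0038533 in⁴
Total I = 30.864 in⁴.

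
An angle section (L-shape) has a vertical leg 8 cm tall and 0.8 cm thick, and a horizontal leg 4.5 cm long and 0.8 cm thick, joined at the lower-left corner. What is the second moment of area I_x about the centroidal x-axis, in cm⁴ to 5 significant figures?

I_x ≈ 60.521 cm⁴

Treat the section as a set of non-overlapping primitives; coordinates are from the bounding-box lower-left.
Vertical leg: 0.8 × 8, A = 6.4 cm², y = 4 cm, Ī = 34.13333 cm⁴.
Horizontal leg (remainder): 3.7 × 0.8, A = 2.96 cm², y = 0.4 cm, Ī = 0.1578667 cm⁴.
Centroid: ȳ = ΣA·y / ΣA = 2.861538 cm.
Transfer each piece to the centroidal x-axis using Ī + A·d² with d = y − 2.861538:
  vertical leg: d = 1.138462 cm → contributes +42.42834 cm⁴
  horizontal leg (remainder): d = -2.461538 cm → contributes +18.09301 cm⁴
Total I = 60.52135 cm⁴.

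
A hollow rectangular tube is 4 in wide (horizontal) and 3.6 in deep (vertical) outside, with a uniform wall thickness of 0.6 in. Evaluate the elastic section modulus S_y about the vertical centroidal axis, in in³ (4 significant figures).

Decompose the section into non-overlapping parts with the origin at the bottom-left of its bounding rectangle.
Outer rectangle: 4 × 3.6, A = 14.4 in², x = 2 in, Ī = 19.2 in⁴.
Inner void (subtracted): 2.8 × 2.4, A = 6.72 in², x = 2 in, Ī = 4.3904 in⁴.
By symmetry the centroid is at mid-width, x̄ = 2 in.
All pieces are centred on the vertical centroidal axis, so I = ΣĪ (holes subtracted) = 14.8096 in⁴.
Extreme fibre distance c = 2 in; S = I/c = 7.4048 in³.

S_y ≈ 7.405 in³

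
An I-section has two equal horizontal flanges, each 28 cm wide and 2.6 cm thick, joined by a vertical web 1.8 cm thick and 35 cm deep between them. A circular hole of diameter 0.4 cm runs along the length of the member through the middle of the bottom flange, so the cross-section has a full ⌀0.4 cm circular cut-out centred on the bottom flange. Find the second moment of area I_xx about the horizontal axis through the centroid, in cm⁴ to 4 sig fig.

Decompose the section into non-overlapping parts with the origin at the bottom-left of its bounding rectangle.
Bottom flange: 28 × 2.6, A = 72.8 cm², y = 1.3 cm, Ī = 41.0107 cm⁴.
Web: 1.8 × 35, A = 63 cm², y = 20.1 cm, Ī = 6431.25 cm⁴.
Top flange: 28 × 2.6, A = 72.8 cm², y = 38.9 cm, Ī = 41.0107 cm⁴.
Hole (subtracted): ⌀0.4, A = 0.125664 cm², y = 1.3 cm, Ī = 0.00125664 cm⁴.
Centroid: ȳ = ΣA·y / ΣA = 20.1113 cm.
Transfer each piece to the horizontal axis through the centroid using Ī + A·d² with d = y − 20.1113:
  bottom flange: d = -18.8113 cm → contributes +25802.5 cm⁴
  web: d = -0.0113322 cm → contributes +6431.26 cm⁴
  top flange: d = 18.7887 cm → contributes +25740.4 cm⁴
  hole: d = -18.8113 cm → contributes −44.4694 cm⁴
Total I = 57929.7 cm⁴.

I_xx ≈ 5.793 × 10⁴ cm⁴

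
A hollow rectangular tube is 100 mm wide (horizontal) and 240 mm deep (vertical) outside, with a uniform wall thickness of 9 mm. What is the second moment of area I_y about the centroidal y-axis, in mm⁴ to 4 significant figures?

I_y ≈ 9.800 × 10⁶ mm⁴

Decompose the section into non-overlapping parts with the origin at the bottom-left of its bounding rectangle.
Outer rectangle: 100 × 240, A = 24 000 mm², x = 50 mm, Ī = 20 000 000 mm⁴.
Inner void (subtracted): 82 × 222, A = 18 204 mm², x = 50 mm, Ī = 10 200 308 mm⁴.
By symmetry the centroid is at mid-width, x̄ = 50 mm.
All pieces are centred on the centroidal y-axis, so I = ΣĪ (holes subtracted) = 9 799 692 mm⁴.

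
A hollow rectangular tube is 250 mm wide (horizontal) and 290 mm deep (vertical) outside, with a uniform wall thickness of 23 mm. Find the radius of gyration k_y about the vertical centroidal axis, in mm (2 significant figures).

k_y ≈ 95 mm

Treat the section as a set of non-overlapping primitives; coordinates are from the bounding-box lower-left.
Outer rectangle: 250 × 290, A = 72 500 mm², x = 125 mm, Ī = 377 604 167 mm⁴.
Inner void (subtracted): 204 × 244, A = 49 776 mm², x = 125 mm, Ī = 172 623 168 mm⁴.
By symmetry the centroid is at mid-width, x̄ = 125 mm.
All pieces are centred on the vertical centroidal axis, so I = ΣĪ (holes subtracted) = 204 980 999 mm⁴.
Radius of gyration: k = √(I/A) = √(204 980 999 / 22 724) = 94.98 mm.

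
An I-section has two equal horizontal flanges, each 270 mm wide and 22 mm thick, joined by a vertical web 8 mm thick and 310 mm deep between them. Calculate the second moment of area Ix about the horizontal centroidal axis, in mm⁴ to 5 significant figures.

Ix ≈ 3.4771 × 10⁸ mm⁴

Treat the section as a set of non-overlapping primitives; coordinates are from the bounding-box lower-left.
Bottom flange: 270 × 22, A = 5 940 mm², y = 11 mm, Ī = 239 580 mm⁴.
Web: 8 × 310, A = 2 480 mm², y = 177 mm, Ī = 19 860 667 mm⁴.
Top flange: 270 × 22, A = 5 940 mm², y = 343 mm, Ī = 239 580 mm⁴.
By symmetry the centroid is at mid-height, ȳ = 177 mm.
Transfer each piece to the horizontal centroidal axis using Ī + A·d² with d = y − 177:
  bottom flange: d = -166 mm → contributes +163 922 220 mm⁴
  web: d = 0 mm → contributes +19 860 667 mm⁴
  top flange: d = 166 mm → contributes +163 922 220 mm⁴
Total I = 347 705 107 mm⁴.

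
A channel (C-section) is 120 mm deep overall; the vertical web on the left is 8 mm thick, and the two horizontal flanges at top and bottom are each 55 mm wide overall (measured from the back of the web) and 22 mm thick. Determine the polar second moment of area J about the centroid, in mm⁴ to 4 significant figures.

J ≈ 7.082 × 10⁶ mm⁴

Split into non-overlapping primitives; take the origin at the lower-left of the bounding box.
Web: 8 × 120, A = 960 mm², y = 60 mm, Ī = 1 152 000 mm⁴.
Top flange (beyond web): 47 × 22, A = 1 034 mm², y = 109 mm, Ī = 41704.7 mm⁴.
Bottom flange (beyond web): 47 × 22, A = 1 034 mm², y = 11 mm, Ī = 41704.7 mm⁴.
By symmetry the centroid is at mid-height, ȳ = 60 mm.
Transfer each piece to the centroidal x-axis using Ī + A·d² with d = y − 60:
  web: d = 0 mm → contributes +1 152 000 mm⁴
  top flange (beyond web): d = 49 mm → contributes +2 524 339 mm⁴
  bottom flange (beyond web): d = -49 mm → contributes +2 524 339 mm⁴
Total I = 6 200 677 mm⁴.
For the y-axis: x̄ = 22.7814 mm.
Repeating about the centroidal y-axis gives I_y = 881 633 mm⁴.
Polar second moment: J = I_x + I_y = 7 082 310 mm⁴.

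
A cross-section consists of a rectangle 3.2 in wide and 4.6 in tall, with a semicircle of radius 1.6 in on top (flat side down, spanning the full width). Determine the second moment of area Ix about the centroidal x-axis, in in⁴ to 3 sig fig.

Treat the section as a set of non-overlapping primitives; coordinates are from the bounding-box lower-left.
Rectangular body: 3.2 × 4.6, A = 14.72 in², y = 2.3 in, Ī = 25.956 in⁴.
Semicircular cap: semicircle r = 1.6, A = 4.0212 in², y = 5.2791 in, Ī = 0.7193 in⁴.
Centroid: ȳ = ΣA·y / ΣA = 2.9392 in.
Transfer each piece to the centroidal x-axis using Ī + A·d² with d = y − 2.9392:
  rectangular body: d = -0.63921 in → contributes +31.971 in⁴
  semicircular cap: d = 2.3399 in → contributes +22.735 in⁴
Total I = 54.706 in⁴.

Ix ≈ 54.7 in⁴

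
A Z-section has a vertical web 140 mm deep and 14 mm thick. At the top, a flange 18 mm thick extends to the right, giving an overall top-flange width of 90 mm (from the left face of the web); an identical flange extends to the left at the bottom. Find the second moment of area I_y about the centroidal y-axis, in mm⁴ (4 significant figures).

I_y ≈ 6.889 × 10⁶ mm⁴

Decompose the section into non-overlapping parts with the origin at the bottom-left of its bounding rectangle.
Web: 14 × 140, A = 1 960 mm², x = 83 mm, Ī = 32013.3 mm⁴.
Top flange (beyond web): 76 × 18, A = 1 368 mm², x = 128 mm, Ī = 658 464 mm⁴.
Bottom flange (beyond web): 76 × 18, A = 1 368 mm², x = 38 mm, Ī = 658 464 mm⁴.
Centroid: x̄ = ΣA·x / ΣA = 83 mm.
Transfer each piece to the centroidal y-axis using Ī + A·d² with d = x − 83:
  web: d = 0 mm → contributes +32013.3 mm⁴
  top flange (beyond web): d = 45 mm → contributes +3 428 664 mm⁴
  bottom flange (beyond web): d = -45 mm → contributes +3 428 664 mm⁴
Total I = 6 889 341 mm⁴.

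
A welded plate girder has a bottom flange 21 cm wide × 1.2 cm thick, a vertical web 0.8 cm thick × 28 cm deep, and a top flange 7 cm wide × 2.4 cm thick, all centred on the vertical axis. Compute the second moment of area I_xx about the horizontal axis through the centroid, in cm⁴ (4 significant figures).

I_xx ≈ 1.053 × 10⁴ cm⁴

Break the section into simple shapes (no overlaps), measuring from the bottom-left corner of the bounding box.
Bottom plate: 21 × 1.2, A = 25.2 cm², y = 0.6 cm, Ī = 3.024 cm⁴.
Web plate: 0.8 × 28, A = 22.4 cm², y = 15.2 cm, Ī = 1463.47 cm⁴.
Top plate: 7 × 2.4, A = 16.8 cm², y = 30.4 cm, Ī = 8.064 cm⁴.
Centroid: ȳ = ΣA·y / ΣA = 13.4522 cm.
Transfer each piece to the horizontal axis through the centroid using Ī + A·d² with d = y − 13.4522:
  bottom plate: d = -12.8522 cm → contributes +4165.52 cm⁴
  web plate: d = 1.74783 cm → contributes +1531.9 cm⁴
  top plate: d = 16.9478 cm → contributes +4833.51 cm⁴
Total I = 10530.9 cm⁴.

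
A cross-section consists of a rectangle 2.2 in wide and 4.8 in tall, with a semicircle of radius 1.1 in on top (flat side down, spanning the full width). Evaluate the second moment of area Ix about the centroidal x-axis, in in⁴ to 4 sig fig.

Split into non-overlapping primitives; take the origin at the lower-left of the bounding box.
Rectangular body: 2.2 × 4.8, A = 10.56 in², y = 2.4 in, Ī = 20.2752 in⁴.
Semicircular cap: semicircle r = 1.1, A = 1.90066 in², y = 5.26685 in, Ī = 0.160695 in⁴.
Centroid: ȳ = ΣA·y / ΣA = 2.83729 in.
Transfer each piece to the centroidal x-axis using Ī + A·d² with d = y − 2.83729:
  rectangular body: d = -0.43729 in → contributes +22.2945 in⁴
  semicircular cap: d = 2.42956 in → contributes +11.3799 in⁴
Total I = 33.6744 in⁴.

Ix ≈ 33.67 in⁴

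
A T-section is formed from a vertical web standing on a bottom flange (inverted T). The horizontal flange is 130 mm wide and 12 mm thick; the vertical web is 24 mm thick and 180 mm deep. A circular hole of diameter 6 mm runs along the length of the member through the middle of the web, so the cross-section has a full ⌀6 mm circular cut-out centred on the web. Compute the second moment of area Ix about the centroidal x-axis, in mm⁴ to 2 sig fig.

Treat the section as a set of non-overlapping primitives; coordinates are from the bounding-box lower-left.
Flange: 130 × 12, A = 1 560 mm², y = 6 mm, Ī = 18 720 mm⁴.
Web: 24 × 180, A = 4 320 mm², y = 102 mm, Ī = 11 664 000 mm⁴.
Hole (subtracted): ⌀6, A = 28.27 mm², y = 102 mm, Ī = 63.62 mm⁴.
Centroid: ȳ = ΣA·y / ΣA = 76.41 mm.
Transfer each piece to the centroidal x-axis using Ī + A·d² with d = y − 76.41:
  flange: d = -70.41 mm → contributes +7 751 988 mm⁴
  web: d = 25.59 mm → contributes +14 493 486 mm⁴
  hole: d = 25.59 mm → contributes −18 583 mm⁴
Total I = 22 226 891 mm⁴.

Ix ≈ 2.2 × 10⁷ mm⁴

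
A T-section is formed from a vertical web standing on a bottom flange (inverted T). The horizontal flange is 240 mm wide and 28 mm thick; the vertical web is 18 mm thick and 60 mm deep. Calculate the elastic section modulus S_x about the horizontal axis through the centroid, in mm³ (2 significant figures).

S_x ≈ 3.8 × 10⁴ mm³

Decompose the section into non-overlapping parts with the origin at the bottom-left of its bounding rectangle.
Flange: 240 × 28, A = 6 720 mm², y = 14 mm, Ī = 439 040 mm⁴.
Web: 18 × 60, A = 1 080 mm², y = 58 mm, Ī = 324 000 mm⁴.
Centroid: ȳ = ΣA·y / ΣA = 20.09 mm.
Transfer each piece to the horizontal axis through the centroid using Ī + A·d² with d = y − 20.09:
  flange: d = -6.092 mm → contributes +688 461 mm⁴
  web: d = 37.91 mm → contributes +1 875 953 mm⁴
Total I = 2 564 414 mm⁴.
Extreme fibre distance c = 67.91 mm; S = I/c = 37 763 mm³.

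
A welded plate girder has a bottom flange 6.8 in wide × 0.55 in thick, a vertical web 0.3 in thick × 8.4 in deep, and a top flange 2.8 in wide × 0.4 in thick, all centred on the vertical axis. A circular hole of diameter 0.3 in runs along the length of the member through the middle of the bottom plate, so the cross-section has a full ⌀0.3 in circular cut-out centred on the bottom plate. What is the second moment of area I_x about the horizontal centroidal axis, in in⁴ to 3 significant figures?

I_x ≈ 92.0 in⁴

Decompose the section into non-overlapping parts with the origin at the bottom-left of its bounding rectangle.
Bottom plate: 6.8 × 0.55, A = 3.74 in², y = 0.275 in, Ī = 0.094279 in⁴.
Web plate: 0.3 × 8.4, A = 2.52 in², y = 4.75 in, Ī = 14.818 in⁴.
Top plate: 2.8 × 0.4, A = 1.12 in², y = 9.15 in, Ī = 0.014933 in⁴.
Hole (subtracted): ⌀0.3, A = 0.070686 in², y = 0.275 in, Ī = 0.00039761 in⁴.
Centroid: ȳ = ΣA·y / ΣA = 3.1777 in.
Transfer each piece to the horizontal centroidal axis using Ī + A·d² with d = y − 3.1777:
  bottom plate: d = -2.9027 in → contributes +31.607 in⁴
  web plate: d = 1.5723 in → contributes +21.047 in⁴
  top plate: d = 5.9723 in → contributes +39.963 in⁴
  hole: d = -2.9027 in → contributes −0.59599 in⁴
Total I = 92.021 in⁴.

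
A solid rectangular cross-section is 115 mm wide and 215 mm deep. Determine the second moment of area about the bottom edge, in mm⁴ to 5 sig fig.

I_base ≈ 3.8097 × 10⁸ mm⁴

The section: 115 × 215, A = 24 725 mm², y = 107.5 mm, Ī = 95 242 760 mm⁴.
Transfer it to the base of the section using Ī + A·d² with d = y − 0:
  the section: d = 107.5 mm → contributes +380 971 042 mm⁴
Total I = 380 971 042 mm⁴.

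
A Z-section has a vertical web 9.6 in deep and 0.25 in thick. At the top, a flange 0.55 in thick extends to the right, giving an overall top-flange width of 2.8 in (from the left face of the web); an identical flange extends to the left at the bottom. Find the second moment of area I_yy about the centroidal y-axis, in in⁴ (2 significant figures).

Decompose the section into non-overlapping parts with the origin at the bottom-left of its bounding rectangle.
Web: 0.25 × 9.6, A = 2.4 in², x = 2.675 in, Ī = 0.0125 in⁴.
Top flange (beyond web): 2.55 × 0.55, A = 1.403 in², x = 4.075 in, Ī = 0.76 in⁴.
Bottom flange (beyond web): 2.55 × 0.55, A = 1.403 in², x = 1.275 in, Ī = 0.76 in⁴.
Centroid: x̄ = ΣA·x / ΣA = 2.675 in.
Transfer each piece to the centroidal y-axis using Ī + A·d² with d = x − 2.675:
  web: d = 0 in → contributes +0.0125 in⁴
  top flange (beyond web): d = 1.4 in → contributes +3.509 in⁴
  bottom flange (beyond web): d = -1.4 in → contributes +3.509 in⁴
Total I = 7.03 in⁴.

I_yy ≈ 7.0 in⁴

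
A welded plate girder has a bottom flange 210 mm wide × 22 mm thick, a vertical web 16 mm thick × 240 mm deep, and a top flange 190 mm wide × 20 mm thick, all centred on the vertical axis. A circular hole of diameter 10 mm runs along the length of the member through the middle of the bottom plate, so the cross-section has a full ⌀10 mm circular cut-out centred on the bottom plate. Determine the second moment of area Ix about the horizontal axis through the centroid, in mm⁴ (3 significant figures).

Decompose the section into non-overlapping parts with the origin at the bottom-left of its bounding rectangle.
Bottom plate: 210 × 22, A = 4 620 mm², y = 11 mm, Ī = 186 340 mm⁴.
Web plate: 16 × 240, A = 3 840 mm², y = 142 mm, Ī = 18 432 000 mm⁴.
Top plate: 190 × 20, A = 3 800 mm², y = 272 mm, Ī = 126 667 mm⁴.
Hole (subtracted): ⌀10, A = 78.54 mm², y = 11 mm, Ī = 490.87 mm⁴.
Centroid: ȳ = ΣA·y / ΣA = 133.71 mm.
Transfer each piece to the horizontal axis through the centroid using Ī + A·d² with d = y − 133.71:
  bottom plate: d = -122.71 mm → contributes +69 758 053 mm⁴
  web plate: d = 8.2856 mm → contributes +18 695 623 mm⁴
  top plate: d = 138.29 mm → contributes +72 793 764 mm⁴
  hole: d = -122.71 mm → contributes −1 183 207 mm⁴
Total I = 160 064 233 mm⁴.

Ix ≈ 1.60 × 10⁸ mm⁴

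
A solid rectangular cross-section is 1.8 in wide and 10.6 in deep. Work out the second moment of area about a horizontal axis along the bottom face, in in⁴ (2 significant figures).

The section: 1.8 × 10.6, A = 19.08 in², y = 5.3 in, Ī = 178.7 in⁴.
Transfer it to a horizontal axis along the bottom face using Ī + A·d² with d = y − 0:
  the section: d = 5.3 in → contributes +714.6 in⁴
Total I = 714.6 in⁴.

I_base ≈ 710 in⁴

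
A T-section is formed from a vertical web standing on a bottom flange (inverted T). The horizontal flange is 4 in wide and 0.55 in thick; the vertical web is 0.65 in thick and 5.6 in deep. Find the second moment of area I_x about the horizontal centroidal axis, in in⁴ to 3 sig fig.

Decompose the section into non-overlapping parts with the origin at the bottom-left of its bounding rectangle.
Flange: 4 × 0.55, A = 2.2 in², y = 0.275 in, Ī = 0.055458 in⁴.
Web: 0.65 × 5.6, A = 3.64 in², y = 3.35 in, Ī = 9.5125 in⁴.
Centroid: ȳ = ΣA·y / ΣA = 2.1916 in.
Transfer each piece to the horizontal centroidal axis using Ī + A·d² with d = y − 2.1916:
  flange: d = -1.9166 in → contributes +8.1369 in⁴
  web: d = 1.1584 in → contributes +14.397 in⁴
Total I = 22.534 in⁴.

I_x ≈ 22.5 in⁴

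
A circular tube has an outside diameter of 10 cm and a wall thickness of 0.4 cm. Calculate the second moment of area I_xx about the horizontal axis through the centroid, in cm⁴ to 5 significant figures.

Split into non-overlapping primitives; take the origin at the lower-left of the bounding box.
Outer circle: ⌀10, A = 78.53982 cm², y = 5 cm, Ī = 490.8739 cm⁴.
Bore (subtracted): ⌀9.2, A = 66.4761 cm², y = 5 cm, Ī = 351.6586 cm⁴.
By symmetry the centroid is at mid-height, ȳ = 5 cm.
All pieces are centred on the horizontal axis through the centroid, so I = ΣĪ (holes subtracted) = 139.2153 cm⁴.

I_xx ≈ 139.22 cm⁴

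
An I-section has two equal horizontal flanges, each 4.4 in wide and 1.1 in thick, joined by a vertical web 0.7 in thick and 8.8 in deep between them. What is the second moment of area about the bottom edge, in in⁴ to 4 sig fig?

I_base ≈ 757.1 in⁴

Treat the section as a set of non-overlapping primitives; coordinates are from the bounding-box lower-left.
Bottom flange: 4.4 × 1.1, A = 4.84 in², y = 0.55 in, Ī = 0.488033 in⁴.
Web: 0.7 × 8.8, A = 6.16 in², y = 5.5 in, Ī = 39.7525 in⁴.
Top flange: 4.4 × 1.1, A = 4.84 in², y = 10.45 in, Ī = 0.488033 in⁴.
Transfer each piece to the base of the section using Ī + A·d² with d = y − 0:
  bottom flange: d = 0.55 in → contributes +1.95213 in⁴
  web: d = 5.5 in → contributes +226.093 in⁴
  top flange: d = 10.45 in → contributes +529.028 in⁴
Total I = 757.073 in⁴.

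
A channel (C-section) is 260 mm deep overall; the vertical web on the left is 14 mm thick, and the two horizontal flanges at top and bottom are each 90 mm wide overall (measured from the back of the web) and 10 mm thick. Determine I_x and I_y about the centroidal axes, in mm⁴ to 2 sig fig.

I_x ≈ 4.4 × 10⁷ mm⁴, I_y ≈ 3.0 × 10⁶ mm⁴

Break the section into simple shapes (no overlaps), measuring from the bottom-left corner of the bounding box.
Web: 14 × 260, A = 3 640 mm², y = 130 mm, Ī = 20 505 333 mm⁴.
Top flange (beyond web): 76 × 10, A = 760 mm², y = 255 mm, Ī = 6 333 mm⁴.
Bottom flange (beyond web): 76 × 10, A = 760 mm², y = 5 mm, Ī = 6 333 mm⁴.
By symmetry the centroid is at mid-height, ȳ = 130 mm.
Transfer each piece to the centroidal x-axis using Ī + A·d² with d = y − 130:
  web: d = 0 mm → contributes +20 505 333 mm⁴
  top flange (beyond web): d = 125 mm → contributes +11 881 333 mm⁴
  bottom flange (beyond web): d = -125 mm → contributes +11 881 333 mm⁴
Total I = 44 268 000 mm⁴.
For the y-axis: x̄ = 20.26 mm.
Repeating about the centroidal y-axis gives I_y = 2 962 382 mm⁴.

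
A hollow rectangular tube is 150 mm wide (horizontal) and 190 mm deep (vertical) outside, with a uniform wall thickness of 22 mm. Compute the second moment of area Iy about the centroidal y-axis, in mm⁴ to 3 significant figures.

Split into non-overlapping primitives; take the origin at the lower-left of the bounding box.
Outer rectangle: 150 × 190, A = 28 500 mm², x = 75 mm, Ī = 53 437 500 mm⁴.
Inner void (subtracted): 106 × 146, A = 15 476 mm², x = 75 mm, Ī = 14 490 695 mm⁴.
By symmetry the centroid is at mid-width, x̄ = 75 mm.
All pieces are centred on the centroidal y-axis, so I = ΣĪ (holes subtracted) = 38 946 805 mm⁴.

Iy ≈ 3.89 × 10⁷ mm⁴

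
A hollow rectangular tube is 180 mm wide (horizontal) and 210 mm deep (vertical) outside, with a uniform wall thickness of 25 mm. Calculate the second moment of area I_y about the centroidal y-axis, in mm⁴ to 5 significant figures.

Decompose the section into non-overlapping parts with the origin at the bottom-left of its bounding rectangle.
Outer rectangle: 180 × 210, A = 37 800 mm², x = 90 mm, Ī = 102 060 000 mm⁴.
Inner void (subtracted): 130 × 160, A = 20 800 mm², x = 90 mm, Ī = 29 293 333 mm⁴.
By symmetry the centroid is at mid-width, x̄ = 90 mm.
All pieces are centred on the centroidal y-axis, so I = ΣĪ (holes subtracted) = 72 766 667 mm⁴.

I_y ≈ 7.2767 × 10⁷ mm⁴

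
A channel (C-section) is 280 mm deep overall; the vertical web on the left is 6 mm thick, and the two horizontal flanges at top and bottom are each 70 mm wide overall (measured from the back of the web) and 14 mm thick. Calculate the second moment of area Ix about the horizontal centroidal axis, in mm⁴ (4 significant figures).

Treat the section as a set of non-overlapping primitives; coordinates are from the bounding-box lower-left.
Web: 6 × 280, A = 1 680 mm², y = 140 mm, Ī = 10 976 000 mm⁴.
Top flange (beyond web): 64 × 14, A = 896 mm², y = 273 mm, Ī = 14634.7 mm⁴.
Bottom flange (beyond web): 64 × 14, A = 896 mm², y = 7 mm, Ī = 14634.7 mm⁴.
By symmetry the centroid is at mid-height, ȳ = 140 mm.
Transfer each piece to the horizontal centroidal axis using Ī + A·d² with d = y − 140:
  web: d = 0 mm → contributes +10 976 000 mm⁴
  top flange (beyond web): d = 133 mm → contributes +15 863 979 mm⁴
  bottom flange (beyond web): d = -133 mm → contributes +15 863 979 mm⁴
Total I = 42 703 957 mm⁴.

Ix ≈ 4.270 × 10⁷ mm⁴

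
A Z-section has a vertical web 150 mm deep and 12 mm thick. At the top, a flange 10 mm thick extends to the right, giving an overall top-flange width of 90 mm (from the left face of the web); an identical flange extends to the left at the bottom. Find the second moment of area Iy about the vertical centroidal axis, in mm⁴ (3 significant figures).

Iy ≈ 3.97 × 10⁶ mm⁴

Split into non-overlapping primitives; take the origin at the lower-left of the bounding box.
Web: 12 × 150, A = 1 800 mm², x = 84 mm, Ī = 21 600 mm⁴.
Top flange (beyond web): 78 × 10, A = 780 mm², x = 129 mm, Ī = 395 460 mm⁴.
Bottom flange (beyond web): 78 × 10, A = 780 mm², x = 39 mm, Ī = 395 460 mm⁴.
Centroid: x̄ = ΣA·x / ΣA = 84 mm.
Transfer each piece to the vertical centroidal axis using Ī + A·d² with d = x − 84:
  web: d = 0 mm → contributes +21 600 mm⁴
  top flange (beyond web): d = 45 mm → contributes +1 974 960 mm⁴
  bottom flange (beyond web): d = -45 mm → contributes +1 974 960 mm⁴
Total I = 3 971 520 mm⁴.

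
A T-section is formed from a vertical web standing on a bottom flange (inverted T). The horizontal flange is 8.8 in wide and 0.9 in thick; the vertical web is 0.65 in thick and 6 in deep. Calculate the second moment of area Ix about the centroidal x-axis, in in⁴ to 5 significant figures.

Treat the section as a set of non-overlapping primitives; coordinates are from the bounding-box lower-left.
Flange: 8.8 × 0.9, A = 7.92 in², y = 0.45 in, Ī = 0.5346 in⁴.
Web: 0.65 × 6, A = 3.9 in², y = 3.9 in, Ī = 11.7 in⁴.
Centroid: ȳ = ΣA·y / ΣA = 1.588325 in.
Transfer each piece to the centroidal x-axis using Ī + A·d² with d = y − 1.588325:
  flange: d = -1.138325 in → contributes +10.79721 in⁴
  web: d = 2.311675 in → contributes +32.54098 in⁴
Total I = 43.33819 in⁴.

Ix ≈ 43.338 in⁴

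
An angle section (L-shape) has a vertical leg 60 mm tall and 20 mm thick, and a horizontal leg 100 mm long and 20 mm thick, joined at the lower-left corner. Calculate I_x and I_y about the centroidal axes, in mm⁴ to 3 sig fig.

Break the section into simple shapes (no overlaps), measuring from the bottom-left corner of the bounding box.
Vertical leg: 20 × 60, A = 1 200 mm², y = 30 mm, Ī = 360 000 mm⁴.
Horizontal leg (remainder): 80 × 20, A = 1 600 mm², y = 10 mm, Ī = 53 333 mm⁴.
Centroid: ȳ = ΣA·y / ΣA = 18.571 mm.
Transfer each piece to the centroidal x-axis using Ī + A·d² with d = y − 18.571:
  vertical leg: d = 11.429 mm → contributes +516 735 mm⁴
  horizontal leg (remainder): d = -8.5714 mm → contributes +170 884 mm⁴
Total I = 687 619 mm⁴.
For the y-axis: x̄ = 38.571 mm.
Repeating about the centroidal y-axis gives I_y = 2 607 619 mm⁴.

I_x ≈ 6.88 × 10⁵ mm⁴, I_y ≈ 2.61 × 10⁶ mm⁴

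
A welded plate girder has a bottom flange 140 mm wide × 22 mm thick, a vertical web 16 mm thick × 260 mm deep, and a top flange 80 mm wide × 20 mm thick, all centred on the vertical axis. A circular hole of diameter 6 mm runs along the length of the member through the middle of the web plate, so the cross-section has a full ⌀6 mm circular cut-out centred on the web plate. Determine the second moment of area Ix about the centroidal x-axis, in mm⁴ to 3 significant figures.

Ix ≈ 1.11 × 10⁸ mm⁴

Decompose the section into non-overlapping parts with the origin at the bottom-left of its bounding rectangle.
Bottom plate: 140 × 22, A = 3 080 mm², y = 11 mm, Ī = 124 227 mm⁴.
Web plate: 16 × 260, A = 4 160 mm², y = 152 mm, Ī = 23 434 667 mm⁴.
Top plate: 80 × 20, A = 1 600 mm², y = 292 mm, Ī = 53 333 mm⁴.
Hole (subtracted): ⌀6, A = 28.274 mm², y = 152 mm, Ī = 63.617 mm⁴.
Centroid: ȳ = ΣA·y / ΣA = 128.14 mm.
Transfer each piece to the centroidal x-axis using Ī + A·d² with d = y − 128.14:
  bottom plate: d = -117.14 mm → contributes +42 384 669 mm⁴
  web plate: d = 23.864 mm → contributes +25 803 679 mm⁴
  top plate: d = 163.86 mm → contributes +43 015 410 mm⁴
  hole: d = 23.864 mm → contributes −16 165 mm⁴
Total I = 111 187 593 mm⁴.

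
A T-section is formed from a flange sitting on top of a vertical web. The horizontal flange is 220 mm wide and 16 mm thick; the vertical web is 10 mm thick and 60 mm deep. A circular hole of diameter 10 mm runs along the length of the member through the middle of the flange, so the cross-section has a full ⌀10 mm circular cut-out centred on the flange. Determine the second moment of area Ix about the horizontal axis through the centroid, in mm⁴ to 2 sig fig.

Ix ≈ 9.9 × 10⁵ mm⁴

Treat the section as a set of non-overlapping primitives; coordinates are from the bounding-box lower-left.
Flange: 220 × 16, A = 3 520 mm², y = 68 mm, Ī = 75 093 mm⁴.
Web: 10 × 60, A = 600 mm², y = 30 mm, Ī = 180 000 mm⁴.
Hole (subtracted): ⌀10, A = 78.54 mm², y = 68 mm, Ī = 490.9 mm⁴.
Centroid: ȳ = ΣA·y / ΣA = 62.36 mm.
Transfer each piece to the horizontal axis through the centroid using Ī + A·d² with d = y − 62.36:
  flange: d = 5.642 mm → contributes +187 124 mm⁴
  web: d = -32.36 mm → contributes +808 243 mm⁴
  hole: d = 5.642 mm → contributes −2 991 mm⁴
Total I = 992 376 mm⁴.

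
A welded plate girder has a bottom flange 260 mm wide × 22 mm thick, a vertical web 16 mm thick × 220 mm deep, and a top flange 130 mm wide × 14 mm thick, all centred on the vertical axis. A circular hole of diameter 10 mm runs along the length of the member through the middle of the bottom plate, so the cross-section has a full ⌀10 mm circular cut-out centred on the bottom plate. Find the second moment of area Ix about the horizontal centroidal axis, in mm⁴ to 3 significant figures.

Decompose the section into non-overlapping parts with the origin at the bottom-left of its bounding rectangle.
Bottom plate: 260 × 22, A = 5 720 mm², y = 11 mm, Ī = 230 707 mm⁴.
Web plate: 16 × 220, A = 3 520 mm², y = 132 mm, Ī = 14 197 333 mm⁴.
Top plate: 130 × 14, A = 1 820 mm², y = 249 mm, Ī = 29 727 mm⁴.
Hole (subtracted): ⌀10, A = 78.54 mm², y = 11 mm, Ī = 490.87 mm⁴.
Centroid: ȳ = ΣA·y / ΣA = 89.23 mm.
Transfer each piece to the horizontal centroidal axis using Ī + A·d² with d = y − 89.23:
  bottom plate: d = -78.23 mm → contributes +35 236 753 mm⁴
  web plate: d = 42.77 mm → contributes +20 636 364 mm⁴
  top plate: d = 159.77 mm → contributes +46 487 851 mm⁴
  hole: d = -78.23 mm → contributes −481 150 mm⁴
Total I = 101 879 818 mm⁴.

Ix ≈ 1.02 × 10⁸ mm⁴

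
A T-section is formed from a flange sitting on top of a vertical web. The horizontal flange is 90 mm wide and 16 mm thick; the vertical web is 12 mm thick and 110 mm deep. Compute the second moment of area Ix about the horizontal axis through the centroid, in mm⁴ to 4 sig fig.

Ix ≈ 4.095 × 10⁶ mm⁴

Split into non-overlapping primitives; take the origin at the lower-left of the bounding box.
Flange: 90 × 16, A = 1 440 mm², y = 118 mm, Ī = 30 720 mm⁴.
Web: 12 × 110, A = 1 320 mm², y = 55 mm, Ī = 1 331 000 mm⁴.
Centroid: ȳ = ΣA·y / ΣA = 87.8696 mm.
Transfer each piece to the horizontal axis through the centroid using Ī + A·d² with d = y − 87.8696:
  flange: d = 30.1304 mm → contributes +1 338 014 mm⁴
  web: d = -32.8696 mm → contributes +2 757 139 mm⁴
Total I = 4 095 153 mm⁴.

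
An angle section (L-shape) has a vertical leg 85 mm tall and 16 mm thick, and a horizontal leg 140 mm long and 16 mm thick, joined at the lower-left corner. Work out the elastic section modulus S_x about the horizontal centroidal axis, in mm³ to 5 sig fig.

S_x ≈ 2.8928 × 10⁴ mm³

Treat the section as a set of non-overlapping primitives; coordinates are from the bounding-box lower-left.
Vertical leg: 16 × 85, A = 1 360 mm², y = 42.5 mm, Ī = 818833.3 mm⁴.
Horizontal leg (remainder): 124 × 16, A = 1 984 mm², y = 8 mm, Ī = 42325.33 mm⁴.
Centroid: ȳ = ΣA·y / ΣA = 22.0311 mm.
Transfer each piece to the horizontal centroidal axis using Ī + A·d² with d = y − 22.0311:
  vertical leg: d = 20.4689 mm → contributes +1 388 640 mm⁴
  horizontal leg (remainder): d = -14.0311 mm → contributes +432918.9 mm⁴
Total I = 1 821 559 mm⁴.
Extreme fibre distance c = 62.9689 mm; S = I/c = 28927.92 mm³.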